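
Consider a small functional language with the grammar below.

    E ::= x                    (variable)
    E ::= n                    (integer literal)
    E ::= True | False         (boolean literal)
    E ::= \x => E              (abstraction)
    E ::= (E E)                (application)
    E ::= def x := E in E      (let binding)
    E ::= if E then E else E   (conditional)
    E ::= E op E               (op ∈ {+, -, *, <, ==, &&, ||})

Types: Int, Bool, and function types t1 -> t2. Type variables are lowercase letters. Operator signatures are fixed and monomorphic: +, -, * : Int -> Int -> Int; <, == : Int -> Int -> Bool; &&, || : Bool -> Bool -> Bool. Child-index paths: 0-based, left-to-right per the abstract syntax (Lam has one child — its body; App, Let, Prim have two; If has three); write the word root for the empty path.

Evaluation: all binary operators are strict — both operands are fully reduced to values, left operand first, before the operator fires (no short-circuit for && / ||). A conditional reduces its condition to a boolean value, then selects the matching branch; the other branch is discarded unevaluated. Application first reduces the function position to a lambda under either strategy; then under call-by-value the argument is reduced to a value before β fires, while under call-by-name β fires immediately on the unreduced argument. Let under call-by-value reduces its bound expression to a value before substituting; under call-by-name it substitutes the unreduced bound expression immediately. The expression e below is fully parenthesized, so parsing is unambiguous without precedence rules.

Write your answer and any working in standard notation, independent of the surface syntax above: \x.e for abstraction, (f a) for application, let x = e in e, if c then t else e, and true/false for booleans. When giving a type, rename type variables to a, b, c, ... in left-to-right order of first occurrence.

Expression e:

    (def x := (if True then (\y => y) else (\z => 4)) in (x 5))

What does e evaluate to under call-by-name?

Trace:
step 0: (let x = (if true then (\y.y) else (\z.4)) in (x 5))
step 1: [let@root] ((if true then (\y.y) else (\z.4)) 5)
step 2: [if@0] ((\y.y) 5)
step 3: [beta@root] 5

Answer: 5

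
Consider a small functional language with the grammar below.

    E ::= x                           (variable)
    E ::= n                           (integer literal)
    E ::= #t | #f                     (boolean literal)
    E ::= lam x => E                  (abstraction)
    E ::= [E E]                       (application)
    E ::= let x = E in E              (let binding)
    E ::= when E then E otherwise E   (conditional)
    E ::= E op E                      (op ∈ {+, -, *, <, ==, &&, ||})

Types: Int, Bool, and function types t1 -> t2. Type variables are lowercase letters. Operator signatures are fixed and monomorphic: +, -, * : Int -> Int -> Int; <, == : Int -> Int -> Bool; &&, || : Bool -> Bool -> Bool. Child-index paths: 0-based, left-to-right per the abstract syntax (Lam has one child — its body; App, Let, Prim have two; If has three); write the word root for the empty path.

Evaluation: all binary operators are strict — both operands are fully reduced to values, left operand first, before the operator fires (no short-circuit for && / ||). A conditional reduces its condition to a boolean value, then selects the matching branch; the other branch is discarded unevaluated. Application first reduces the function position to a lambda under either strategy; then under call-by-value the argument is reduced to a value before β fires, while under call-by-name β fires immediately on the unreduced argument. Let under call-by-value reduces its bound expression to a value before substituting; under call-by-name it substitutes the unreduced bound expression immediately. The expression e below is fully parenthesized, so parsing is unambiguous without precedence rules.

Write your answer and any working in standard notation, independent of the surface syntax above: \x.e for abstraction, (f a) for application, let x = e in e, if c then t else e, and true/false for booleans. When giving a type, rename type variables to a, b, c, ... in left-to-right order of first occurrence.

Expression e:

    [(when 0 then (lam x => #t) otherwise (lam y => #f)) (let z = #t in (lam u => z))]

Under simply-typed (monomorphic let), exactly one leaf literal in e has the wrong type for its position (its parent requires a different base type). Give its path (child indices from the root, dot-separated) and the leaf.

Answer: 0.0 : 0

Working:
  unify Int ~ Bool
  FAIL: mismatch Int ~ Bool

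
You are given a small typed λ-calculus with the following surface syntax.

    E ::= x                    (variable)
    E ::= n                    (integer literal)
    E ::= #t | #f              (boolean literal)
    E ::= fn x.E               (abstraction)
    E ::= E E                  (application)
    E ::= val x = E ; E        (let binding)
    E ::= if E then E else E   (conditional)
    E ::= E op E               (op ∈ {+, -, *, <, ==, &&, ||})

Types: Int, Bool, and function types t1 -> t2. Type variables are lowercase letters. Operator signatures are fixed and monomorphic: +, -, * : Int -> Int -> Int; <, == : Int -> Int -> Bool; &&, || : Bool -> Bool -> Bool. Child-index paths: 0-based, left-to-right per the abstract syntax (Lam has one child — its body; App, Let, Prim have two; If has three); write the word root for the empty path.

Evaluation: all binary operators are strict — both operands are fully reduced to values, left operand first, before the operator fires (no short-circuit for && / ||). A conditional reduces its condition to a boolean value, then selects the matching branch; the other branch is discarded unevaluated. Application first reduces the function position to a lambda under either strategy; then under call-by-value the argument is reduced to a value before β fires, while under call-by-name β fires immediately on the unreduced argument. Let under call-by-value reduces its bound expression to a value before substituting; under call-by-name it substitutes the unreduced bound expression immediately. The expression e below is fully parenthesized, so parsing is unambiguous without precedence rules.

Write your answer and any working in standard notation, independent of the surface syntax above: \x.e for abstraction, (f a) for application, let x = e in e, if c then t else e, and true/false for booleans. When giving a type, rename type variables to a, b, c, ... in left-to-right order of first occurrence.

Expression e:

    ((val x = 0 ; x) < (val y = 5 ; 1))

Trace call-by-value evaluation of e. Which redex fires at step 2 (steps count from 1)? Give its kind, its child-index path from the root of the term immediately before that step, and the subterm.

Derivation:
step 0: ((let x = 0 in x) < (let y = 5 in 1))
step 1: [let@0] (0 < (let y = 5 in 1))
step 2: [let@1] (0 < 1)

Answer: let at 1 : (let y = 5 in 1)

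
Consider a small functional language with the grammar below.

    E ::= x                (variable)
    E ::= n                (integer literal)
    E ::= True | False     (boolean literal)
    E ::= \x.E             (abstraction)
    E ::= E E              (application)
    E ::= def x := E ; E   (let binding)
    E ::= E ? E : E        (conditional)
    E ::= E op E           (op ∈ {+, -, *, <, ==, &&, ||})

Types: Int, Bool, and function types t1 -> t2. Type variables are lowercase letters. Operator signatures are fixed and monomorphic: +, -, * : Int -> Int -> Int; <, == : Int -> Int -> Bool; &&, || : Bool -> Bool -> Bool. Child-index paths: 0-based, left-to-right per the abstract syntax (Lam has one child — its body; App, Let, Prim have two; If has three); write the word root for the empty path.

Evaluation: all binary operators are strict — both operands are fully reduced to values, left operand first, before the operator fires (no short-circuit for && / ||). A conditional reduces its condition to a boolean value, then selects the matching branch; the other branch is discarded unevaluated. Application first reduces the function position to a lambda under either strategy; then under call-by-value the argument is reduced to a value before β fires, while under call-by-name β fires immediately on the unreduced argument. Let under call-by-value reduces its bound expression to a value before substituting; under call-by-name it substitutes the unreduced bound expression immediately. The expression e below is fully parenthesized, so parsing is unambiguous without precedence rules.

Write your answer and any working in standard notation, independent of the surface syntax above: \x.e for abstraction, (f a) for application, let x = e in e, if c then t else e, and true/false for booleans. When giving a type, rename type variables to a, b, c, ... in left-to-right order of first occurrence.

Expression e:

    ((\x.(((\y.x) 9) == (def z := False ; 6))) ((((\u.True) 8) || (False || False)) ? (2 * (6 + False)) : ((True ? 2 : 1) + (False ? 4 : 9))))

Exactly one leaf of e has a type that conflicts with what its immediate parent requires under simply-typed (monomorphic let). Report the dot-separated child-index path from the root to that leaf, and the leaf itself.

Answer: 1.1.1.1 : false

Derivation:
x : a
\y._ : b -> a
  unify b -> a ~ Int -> c
  unify b ~ Int
  unify a ~ c
_ _ : c
  unify c ~ Int
let z : Bool
  unify Int ~ Int
\x._ : Int -> Bool
\u._ : d -> Bool
  unify d -> Bool ~ Int -> e
  unify d ~ Int
  unify Bool ~ e
_ _ : Bool
  unify Bool ~ Bool
  unify Bool ~ Bool
  unify Bool ~ Bool
  unify Bool ~ Bool
  unify Bool ~ Bool
  unify Int ~ Int
  unify Int ~ Int
  unify Bool ~ Int
  FAIL: mismatch Bool ~ Int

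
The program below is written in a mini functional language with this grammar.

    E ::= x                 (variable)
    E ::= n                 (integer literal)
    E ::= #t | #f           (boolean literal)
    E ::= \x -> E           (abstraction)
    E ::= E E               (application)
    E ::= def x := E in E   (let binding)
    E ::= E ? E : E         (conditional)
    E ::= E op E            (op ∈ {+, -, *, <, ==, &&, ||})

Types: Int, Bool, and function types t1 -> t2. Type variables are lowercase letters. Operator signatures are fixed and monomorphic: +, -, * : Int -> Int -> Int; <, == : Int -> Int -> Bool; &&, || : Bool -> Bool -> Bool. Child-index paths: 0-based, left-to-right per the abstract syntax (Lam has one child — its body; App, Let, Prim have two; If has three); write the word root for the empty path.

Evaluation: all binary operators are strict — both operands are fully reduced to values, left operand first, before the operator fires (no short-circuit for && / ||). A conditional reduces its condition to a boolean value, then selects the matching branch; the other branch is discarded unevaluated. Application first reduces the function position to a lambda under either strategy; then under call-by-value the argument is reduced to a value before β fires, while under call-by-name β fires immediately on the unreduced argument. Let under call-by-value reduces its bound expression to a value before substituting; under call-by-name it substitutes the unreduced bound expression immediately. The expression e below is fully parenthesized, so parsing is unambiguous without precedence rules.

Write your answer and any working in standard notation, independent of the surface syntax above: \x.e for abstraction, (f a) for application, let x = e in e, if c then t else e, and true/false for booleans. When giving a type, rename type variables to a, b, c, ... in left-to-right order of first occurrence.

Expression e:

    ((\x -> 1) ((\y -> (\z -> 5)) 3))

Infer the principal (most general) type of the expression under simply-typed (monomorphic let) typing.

Answer: Int

Derivation:
\x._ : a -> Int
\z._ : c -> Int
\y._ : b -> c -> Int
  unify b -> c -> Int ~ Int -> d
  unify b ~ Int
  unify c -> Int ~ d
_ _ : c -> Int
  unify a -> Int ~ (c -> Int) -> e
  unify a ~ c -> Int
  unify Int ~ e
_ _ : Int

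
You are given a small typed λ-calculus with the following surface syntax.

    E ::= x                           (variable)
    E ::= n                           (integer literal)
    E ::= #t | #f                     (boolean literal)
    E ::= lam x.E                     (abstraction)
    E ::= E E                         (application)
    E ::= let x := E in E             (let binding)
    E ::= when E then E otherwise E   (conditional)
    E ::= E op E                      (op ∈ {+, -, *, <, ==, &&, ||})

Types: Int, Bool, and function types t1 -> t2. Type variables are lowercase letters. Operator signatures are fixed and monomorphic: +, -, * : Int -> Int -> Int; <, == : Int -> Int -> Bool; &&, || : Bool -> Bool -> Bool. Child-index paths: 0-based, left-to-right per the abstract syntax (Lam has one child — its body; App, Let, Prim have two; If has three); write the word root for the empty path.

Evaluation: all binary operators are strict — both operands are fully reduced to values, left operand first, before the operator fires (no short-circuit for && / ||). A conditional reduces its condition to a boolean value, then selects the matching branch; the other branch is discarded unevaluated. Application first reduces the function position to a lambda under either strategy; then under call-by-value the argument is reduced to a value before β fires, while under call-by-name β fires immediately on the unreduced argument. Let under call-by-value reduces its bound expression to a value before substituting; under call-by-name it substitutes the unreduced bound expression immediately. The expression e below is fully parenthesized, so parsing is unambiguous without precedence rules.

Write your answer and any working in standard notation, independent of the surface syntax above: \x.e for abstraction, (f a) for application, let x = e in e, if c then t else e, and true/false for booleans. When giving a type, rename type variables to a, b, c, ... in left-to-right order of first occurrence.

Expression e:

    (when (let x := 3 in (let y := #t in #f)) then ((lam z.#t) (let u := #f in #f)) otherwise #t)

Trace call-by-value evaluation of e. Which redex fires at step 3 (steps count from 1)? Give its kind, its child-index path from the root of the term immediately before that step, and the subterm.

Answer: if at root : (if false then ((\z.true) (let u = false in false)) else true)

Working:
step 0: (if (let x = 3 in (let y = true in false)) then ((\z.true) (let u = false in false)) else true)
step 1: [let@0] (if (let y = true in false) then ((\z.true) (let u = false in false)) else true)
step 2: [let@0] (if false then ((\z.true) (let u = false in false)) else true)
step 3: [if@root] true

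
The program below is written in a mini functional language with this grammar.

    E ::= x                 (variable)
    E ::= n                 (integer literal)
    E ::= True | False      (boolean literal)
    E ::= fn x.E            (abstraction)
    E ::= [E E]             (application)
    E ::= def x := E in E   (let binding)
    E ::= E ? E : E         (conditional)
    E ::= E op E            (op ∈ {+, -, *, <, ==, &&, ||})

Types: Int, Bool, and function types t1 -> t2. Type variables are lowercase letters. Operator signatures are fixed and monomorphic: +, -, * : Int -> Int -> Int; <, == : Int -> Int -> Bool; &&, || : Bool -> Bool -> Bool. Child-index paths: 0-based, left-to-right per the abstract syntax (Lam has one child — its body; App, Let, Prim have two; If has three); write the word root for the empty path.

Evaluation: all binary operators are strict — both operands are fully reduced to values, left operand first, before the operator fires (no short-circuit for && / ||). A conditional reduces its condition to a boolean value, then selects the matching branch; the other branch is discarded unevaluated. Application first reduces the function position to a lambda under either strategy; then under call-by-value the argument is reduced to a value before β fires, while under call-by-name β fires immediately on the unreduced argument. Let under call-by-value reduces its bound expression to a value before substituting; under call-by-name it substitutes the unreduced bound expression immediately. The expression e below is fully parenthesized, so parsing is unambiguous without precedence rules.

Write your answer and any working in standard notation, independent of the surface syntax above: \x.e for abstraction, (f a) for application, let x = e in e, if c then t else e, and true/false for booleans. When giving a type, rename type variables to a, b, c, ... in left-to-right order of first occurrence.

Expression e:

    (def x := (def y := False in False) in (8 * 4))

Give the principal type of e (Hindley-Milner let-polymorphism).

Answer: Int

Trace:
let y : Bool
let x : Bool
  unify Int ~ Int
  unify Int ~ Int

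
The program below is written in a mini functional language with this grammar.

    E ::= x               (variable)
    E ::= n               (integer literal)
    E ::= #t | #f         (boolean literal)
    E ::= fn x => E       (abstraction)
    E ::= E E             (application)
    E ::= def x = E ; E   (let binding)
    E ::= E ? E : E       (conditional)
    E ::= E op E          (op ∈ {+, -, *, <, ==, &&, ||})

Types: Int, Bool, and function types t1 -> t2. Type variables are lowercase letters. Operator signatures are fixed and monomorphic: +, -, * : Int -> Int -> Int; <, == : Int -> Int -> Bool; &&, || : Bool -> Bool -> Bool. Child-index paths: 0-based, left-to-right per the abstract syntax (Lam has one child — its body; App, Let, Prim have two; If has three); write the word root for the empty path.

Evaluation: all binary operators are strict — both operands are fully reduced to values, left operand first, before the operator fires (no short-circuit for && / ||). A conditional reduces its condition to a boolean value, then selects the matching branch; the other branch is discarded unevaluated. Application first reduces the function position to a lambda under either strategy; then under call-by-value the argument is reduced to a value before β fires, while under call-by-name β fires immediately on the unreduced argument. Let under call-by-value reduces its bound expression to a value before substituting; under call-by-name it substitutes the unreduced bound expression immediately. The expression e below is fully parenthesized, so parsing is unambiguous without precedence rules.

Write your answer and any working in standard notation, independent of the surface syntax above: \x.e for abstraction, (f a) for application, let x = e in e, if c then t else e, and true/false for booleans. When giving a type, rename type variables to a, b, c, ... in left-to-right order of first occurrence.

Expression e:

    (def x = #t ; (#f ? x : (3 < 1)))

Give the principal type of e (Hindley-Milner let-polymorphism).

Answer: Bool

Trace:
let x : Bool
  unify Bool ~ Bool
x : Bool
  unify Int ~ Int
  unify Int ~ Int
  unify Bool ~ Bool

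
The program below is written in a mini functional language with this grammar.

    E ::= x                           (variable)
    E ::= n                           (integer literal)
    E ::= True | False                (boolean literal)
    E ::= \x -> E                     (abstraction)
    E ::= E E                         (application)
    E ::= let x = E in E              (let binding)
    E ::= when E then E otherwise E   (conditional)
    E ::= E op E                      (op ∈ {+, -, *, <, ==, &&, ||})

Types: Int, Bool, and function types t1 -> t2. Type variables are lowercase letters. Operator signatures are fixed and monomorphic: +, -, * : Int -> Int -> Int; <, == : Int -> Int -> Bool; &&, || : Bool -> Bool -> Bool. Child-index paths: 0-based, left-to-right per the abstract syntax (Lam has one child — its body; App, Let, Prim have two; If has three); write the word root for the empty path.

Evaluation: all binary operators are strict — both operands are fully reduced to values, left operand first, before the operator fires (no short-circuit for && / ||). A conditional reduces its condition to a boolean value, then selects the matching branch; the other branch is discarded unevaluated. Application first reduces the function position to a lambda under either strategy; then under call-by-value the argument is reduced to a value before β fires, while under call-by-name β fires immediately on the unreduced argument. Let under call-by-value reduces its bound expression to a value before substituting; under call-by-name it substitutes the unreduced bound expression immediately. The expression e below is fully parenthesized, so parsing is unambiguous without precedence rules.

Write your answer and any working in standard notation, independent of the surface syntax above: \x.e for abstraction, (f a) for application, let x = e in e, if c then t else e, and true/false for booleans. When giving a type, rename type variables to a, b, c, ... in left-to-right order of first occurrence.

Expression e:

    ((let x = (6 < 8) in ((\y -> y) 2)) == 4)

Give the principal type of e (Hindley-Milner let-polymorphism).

Answer: Bool

Trace:
  unify Int ~ Int
  unify Int ~ Int
let x : Bool
y : a
\y._ : a -> a
  unify a -> a ~ Int -> b
  unify a ~ Int
  unify Int ~ b
_ _ : Int
  unify Int ~ Int
  unify Int ~ Int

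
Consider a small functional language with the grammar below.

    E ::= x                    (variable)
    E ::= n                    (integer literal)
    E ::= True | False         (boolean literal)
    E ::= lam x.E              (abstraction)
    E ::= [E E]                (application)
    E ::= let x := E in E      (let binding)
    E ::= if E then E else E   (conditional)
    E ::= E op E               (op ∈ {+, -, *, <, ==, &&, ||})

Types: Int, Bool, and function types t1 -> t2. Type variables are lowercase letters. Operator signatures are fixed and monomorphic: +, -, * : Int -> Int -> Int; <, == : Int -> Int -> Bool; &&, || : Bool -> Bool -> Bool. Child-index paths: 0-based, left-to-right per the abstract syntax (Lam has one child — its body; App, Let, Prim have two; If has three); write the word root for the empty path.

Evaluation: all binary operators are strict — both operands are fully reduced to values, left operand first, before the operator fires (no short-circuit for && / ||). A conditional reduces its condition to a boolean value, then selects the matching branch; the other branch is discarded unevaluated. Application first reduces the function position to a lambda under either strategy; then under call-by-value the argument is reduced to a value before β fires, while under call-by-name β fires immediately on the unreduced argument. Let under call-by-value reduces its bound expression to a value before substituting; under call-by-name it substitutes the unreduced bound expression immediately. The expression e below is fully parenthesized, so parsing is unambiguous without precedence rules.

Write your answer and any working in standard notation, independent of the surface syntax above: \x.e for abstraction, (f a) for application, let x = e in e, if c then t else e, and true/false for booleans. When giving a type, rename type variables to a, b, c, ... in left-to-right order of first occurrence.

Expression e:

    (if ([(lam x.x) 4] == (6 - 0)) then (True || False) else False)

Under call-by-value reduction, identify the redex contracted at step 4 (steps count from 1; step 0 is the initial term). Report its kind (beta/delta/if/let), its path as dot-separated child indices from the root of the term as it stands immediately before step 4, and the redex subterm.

Answer: if at root : (if false then (true || false) else false)

Derivation:
step 0: (if (((\x.x) 4) == (6 - 0)) then (true || false) else false)
step 1: [beta@0.0] (if (4 == (6 - 0)) then (true || false) else false)
step 2: [delta@0.1] (if (4 == 6) then (true || false) else false)
step 3: [delta@0] (if false then (true || false) else false)
step 4: [if@root] false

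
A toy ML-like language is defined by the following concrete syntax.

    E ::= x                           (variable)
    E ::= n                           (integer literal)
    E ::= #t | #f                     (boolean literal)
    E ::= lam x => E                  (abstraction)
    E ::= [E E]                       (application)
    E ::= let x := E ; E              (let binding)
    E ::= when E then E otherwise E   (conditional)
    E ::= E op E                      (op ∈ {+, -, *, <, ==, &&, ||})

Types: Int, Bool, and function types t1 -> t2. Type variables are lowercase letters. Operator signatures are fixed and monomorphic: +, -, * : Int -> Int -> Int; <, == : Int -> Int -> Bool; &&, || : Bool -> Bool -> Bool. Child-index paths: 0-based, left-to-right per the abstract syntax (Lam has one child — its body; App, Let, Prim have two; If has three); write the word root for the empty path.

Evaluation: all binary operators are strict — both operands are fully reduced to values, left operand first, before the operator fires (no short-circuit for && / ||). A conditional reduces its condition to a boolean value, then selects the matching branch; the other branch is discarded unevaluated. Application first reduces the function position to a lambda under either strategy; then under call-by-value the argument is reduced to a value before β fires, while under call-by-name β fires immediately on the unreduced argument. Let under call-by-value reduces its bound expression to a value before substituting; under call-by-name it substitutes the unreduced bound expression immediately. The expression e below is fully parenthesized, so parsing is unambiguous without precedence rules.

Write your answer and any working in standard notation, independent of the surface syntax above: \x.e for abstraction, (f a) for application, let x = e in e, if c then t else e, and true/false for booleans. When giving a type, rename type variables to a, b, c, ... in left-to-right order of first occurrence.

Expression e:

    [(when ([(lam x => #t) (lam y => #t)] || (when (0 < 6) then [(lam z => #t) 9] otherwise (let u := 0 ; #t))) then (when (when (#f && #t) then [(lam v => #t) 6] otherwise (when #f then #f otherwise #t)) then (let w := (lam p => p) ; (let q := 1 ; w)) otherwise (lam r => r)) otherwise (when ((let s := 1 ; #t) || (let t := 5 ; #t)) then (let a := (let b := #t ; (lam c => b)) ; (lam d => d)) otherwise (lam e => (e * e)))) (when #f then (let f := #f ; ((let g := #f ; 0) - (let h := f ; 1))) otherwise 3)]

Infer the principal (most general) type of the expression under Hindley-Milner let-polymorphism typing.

Working:
\x._ : a -> Bool
\y._ : b -> Bool
  unify a -> Bool ~ (b -> Bool) -> c
  unify a ~ b -> Bool
  unify Bool ~ c
_ _ : Bool
  unify Bool ~ Bool
  unify Int ~ Int
  unify Int ~ Int
  unify Bool ~ Bool
\z._ : d -> Bool
  unify d -> Bool ~ Int -> e
  unify d ~ Int
  unify Bool ~ e
_ _ : Bool
let u : Int
  unify Bool ~ Bool
  unify Bool ~ Bool
  unify Bool ~ Bool
  unify Bool ~ Bool
  unify Bool ~ Bool
  unify Bool ~ Bool
\v._ : f -> Bool
  unify f -> Bool ~ Int -> g
  unify f ~ Int
  unify Bool ~ g
_ _ : Bool
  unify Bool ~ Bool
  unify Bool ~ Bool
  unify Bool ~ Bool
  unify Bool ~ Bool
p : h
\p._ : h -> h
let w : forall. h -> h
let q : Int
w : i -> i
r : j
\r._ : j -> j
  unify i -> i ~ j -> j
  unify i ~ j
  unify j ~ j
let s : Int
  unify Bool ~ Bool
let t : Int
  unify Bool ~ Bool
  unify Bool ~ Bool
let b : Bool
b : Bool
\c._ : k -> Bool
let a : forall. k -> Bool
d : l
\d._ : l -> l
e : m
  unify m ~ Int
e : Int
  unify Int ~ Int
\e._ : Int -> Int
  unify l -> l ~ Int -> Int
  unify l ~ Int
  unify Int ~ Int
  unify j -> j ~ Int -> Int
  unify j ~ Int
  unify Int ~ Int
  unify Bool ~ Bool
let f : Bool
let g : Bool
  unify Int ~ Int
f : Bool
let h : Bool
  unify Int ~ Int
  unify Int ~ Int
  unify Int -> Int ~ Int -> n
  unify Int ~ Int
  unify Int ~ n
_ _ : Int

Answer: Int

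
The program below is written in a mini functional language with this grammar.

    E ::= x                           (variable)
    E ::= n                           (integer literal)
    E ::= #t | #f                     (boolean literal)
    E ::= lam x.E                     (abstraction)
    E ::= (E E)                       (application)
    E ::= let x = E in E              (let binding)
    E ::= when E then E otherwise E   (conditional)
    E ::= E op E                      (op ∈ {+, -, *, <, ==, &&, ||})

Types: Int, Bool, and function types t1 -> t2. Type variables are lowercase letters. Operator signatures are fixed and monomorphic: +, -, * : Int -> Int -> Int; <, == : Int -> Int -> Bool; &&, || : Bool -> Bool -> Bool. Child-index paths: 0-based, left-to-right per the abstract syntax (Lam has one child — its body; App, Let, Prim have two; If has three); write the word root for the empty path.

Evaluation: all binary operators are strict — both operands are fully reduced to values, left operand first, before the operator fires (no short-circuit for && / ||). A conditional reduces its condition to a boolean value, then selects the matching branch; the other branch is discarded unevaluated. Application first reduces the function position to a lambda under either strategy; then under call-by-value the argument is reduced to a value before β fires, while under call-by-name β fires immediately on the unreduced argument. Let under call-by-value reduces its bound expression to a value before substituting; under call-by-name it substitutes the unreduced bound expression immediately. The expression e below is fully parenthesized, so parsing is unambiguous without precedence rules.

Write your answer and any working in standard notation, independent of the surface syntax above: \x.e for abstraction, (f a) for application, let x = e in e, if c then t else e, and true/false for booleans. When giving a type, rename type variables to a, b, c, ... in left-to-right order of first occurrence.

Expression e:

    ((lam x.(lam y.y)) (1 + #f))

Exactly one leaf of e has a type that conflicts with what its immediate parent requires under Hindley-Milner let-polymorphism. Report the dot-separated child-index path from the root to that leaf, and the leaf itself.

Answer: 1.1 : false

Derivation:
y : b
\y._ : b -> b
\x._ : a -> b -> b
  unify Int ~ Int
  unify Bool ~ Int
  FAIL: mismatch Bool ~ Int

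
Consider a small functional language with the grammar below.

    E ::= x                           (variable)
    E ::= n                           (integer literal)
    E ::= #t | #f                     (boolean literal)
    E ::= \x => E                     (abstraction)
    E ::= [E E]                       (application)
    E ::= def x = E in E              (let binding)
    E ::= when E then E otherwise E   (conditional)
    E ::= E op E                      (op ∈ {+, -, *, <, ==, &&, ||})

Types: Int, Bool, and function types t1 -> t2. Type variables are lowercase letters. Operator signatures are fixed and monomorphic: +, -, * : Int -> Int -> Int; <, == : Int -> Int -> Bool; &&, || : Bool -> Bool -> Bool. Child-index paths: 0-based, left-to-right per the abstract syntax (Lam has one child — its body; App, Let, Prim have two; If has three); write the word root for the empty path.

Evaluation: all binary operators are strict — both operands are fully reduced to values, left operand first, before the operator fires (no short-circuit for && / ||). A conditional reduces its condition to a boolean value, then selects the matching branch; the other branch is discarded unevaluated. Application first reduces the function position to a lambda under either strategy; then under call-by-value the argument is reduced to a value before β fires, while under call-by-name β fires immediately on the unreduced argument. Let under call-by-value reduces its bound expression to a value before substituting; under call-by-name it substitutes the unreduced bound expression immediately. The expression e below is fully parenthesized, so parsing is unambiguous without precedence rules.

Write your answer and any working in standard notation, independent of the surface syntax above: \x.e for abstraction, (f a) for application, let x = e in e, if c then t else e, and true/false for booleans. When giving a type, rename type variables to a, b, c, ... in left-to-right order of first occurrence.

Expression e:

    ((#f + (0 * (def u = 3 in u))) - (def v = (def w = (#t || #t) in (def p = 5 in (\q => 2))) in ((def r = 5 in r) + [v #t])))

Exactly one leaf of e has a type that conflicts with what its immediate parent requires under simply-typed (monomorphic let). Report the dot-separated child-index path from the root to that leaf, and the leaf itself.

Answer: 0.0 : false

Trace:
  unify Bool ~ Int
  FAIL: mismatch Bool ~ Int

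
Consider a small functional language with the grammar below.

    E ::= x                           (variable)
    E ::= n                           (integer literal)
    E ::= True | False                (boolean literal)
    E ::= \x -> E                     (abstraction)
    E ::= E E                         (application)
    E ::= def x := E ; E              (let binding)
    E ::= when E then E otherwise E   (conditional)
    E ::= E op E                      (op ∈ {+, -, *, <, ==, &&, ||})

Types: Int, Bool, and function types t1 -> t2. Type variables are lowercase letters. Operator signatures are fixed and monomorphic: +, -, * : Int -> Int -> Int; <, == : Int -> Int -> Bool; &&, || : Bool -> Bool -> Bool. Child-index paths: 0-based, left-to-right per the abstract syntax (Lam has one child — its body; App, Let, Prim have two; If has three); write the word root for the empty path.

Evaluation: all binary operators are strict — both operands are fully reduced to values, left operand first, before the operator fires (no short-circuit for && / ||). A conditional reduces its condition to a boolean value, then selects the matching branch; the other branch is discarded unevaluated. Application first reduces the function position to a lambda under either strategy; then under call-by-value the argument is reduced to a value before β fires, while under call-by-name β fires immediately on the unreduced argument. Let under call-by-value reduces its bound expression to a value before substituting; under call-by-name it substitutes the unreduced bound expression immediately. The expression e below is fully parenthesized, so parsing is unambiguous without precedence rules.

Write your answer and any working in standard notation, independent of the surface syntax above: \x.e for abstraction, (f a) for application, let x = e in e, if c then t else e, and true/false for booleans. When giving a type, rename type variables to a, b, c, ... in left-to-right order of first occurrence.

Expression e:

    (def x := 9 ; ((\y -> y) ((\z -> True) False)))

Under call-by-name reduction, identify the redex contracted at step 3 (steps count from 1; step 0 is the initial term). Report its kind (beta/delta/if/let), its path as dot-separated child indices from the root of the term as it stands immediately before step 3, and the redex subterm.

Answer: beta at root : ((\z.true) false)

Working:
step 0: (let x = 9 in ((\y.y) ((\z.true) false)))
step 1: [let@root] ((\y.y) ((\z.true) false))
step 2: [beta@root] ((\z.true) false)
step 3: [beta@root] true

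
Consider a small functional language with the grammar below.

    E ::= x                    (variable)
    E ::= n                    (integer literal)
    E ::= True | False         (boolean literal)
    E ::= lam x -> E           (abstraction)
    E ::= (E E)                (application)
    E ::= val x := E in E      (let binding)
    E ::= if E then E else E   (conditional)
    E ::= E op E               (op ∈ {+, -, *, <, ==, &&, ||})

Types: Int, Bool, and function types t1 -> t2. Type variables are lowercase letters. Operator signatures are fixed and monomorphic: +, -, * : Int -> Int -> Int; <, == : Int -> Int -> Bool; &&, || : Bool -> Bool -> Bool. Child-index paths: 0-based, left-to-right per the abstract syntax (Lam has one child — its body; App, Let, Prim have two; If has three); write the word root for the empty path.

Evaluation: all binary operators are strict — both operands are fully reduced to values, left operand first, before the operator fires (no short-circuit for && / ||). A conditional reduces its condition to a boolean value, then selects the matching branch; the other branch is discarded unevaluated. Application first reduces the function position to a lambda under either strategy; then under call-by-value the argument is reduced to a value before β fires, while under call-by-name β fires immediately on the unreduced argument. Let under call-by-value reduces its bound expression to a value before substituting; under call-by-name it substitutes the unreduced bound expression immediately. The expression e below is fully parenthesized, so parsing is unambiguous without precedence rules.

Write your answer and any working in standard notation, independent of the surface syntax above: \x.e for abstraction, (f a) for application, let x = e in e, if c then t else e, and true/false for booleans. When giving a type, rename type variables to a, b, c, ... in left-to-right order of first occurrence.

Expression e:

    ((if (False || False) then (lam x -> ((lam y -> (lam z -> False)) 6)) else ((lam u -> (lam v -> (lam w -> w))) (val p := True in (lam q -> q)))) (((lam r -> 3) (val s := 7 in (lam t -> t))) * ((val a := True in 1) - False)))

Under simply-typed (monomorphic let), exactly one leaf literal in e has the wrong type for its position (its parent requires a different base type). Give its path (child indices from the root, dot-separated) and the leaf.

Trace:
  unify Bool ~ Bool
  unify Bool ~ Bool
  unify Bool ~ Bool
\z._ : c -> Bool
\y._ : b -> c -> Bool
  unify b -> c -> Bool ~ Int -> d
  unify b ~ Int
  unify c -> Bool ~ d
_ _ : c -> Bool
\x._ : a -> c -> Bool
w : g
\w._ : g -> g
\v._ : f -> g -> g
\u._ : e -> f -> g -> g
let p : Bool
q : h
\q._ : h -> h
  unify e -> f -> g -> g ~ (h -> h) -> i
  unify e ~ h -> h
  unify f -> g -> g ~ i
_ _ : f -> g -> g
  unify a -> c -> Bool ~ f -> g -> g
  unify a ~ f
  unify c -> Bool ~ g -> g
  unify c ~ g
  unify Bool ~ g
\r._ : j -> Int
let s : Int
t : k
\t._ : k -> k
  unify j -> Int ~ (k -> k) -> l
  unify j ~ k -> k
  unify Int ~ l
_ _ : Int
  unify Int ~ Int
let a : Bool
  unify Int ~ Int
  unify Bool ~ Int
  FAIL: mismatch Bool ~ Int

Answer: 1.1.1 : false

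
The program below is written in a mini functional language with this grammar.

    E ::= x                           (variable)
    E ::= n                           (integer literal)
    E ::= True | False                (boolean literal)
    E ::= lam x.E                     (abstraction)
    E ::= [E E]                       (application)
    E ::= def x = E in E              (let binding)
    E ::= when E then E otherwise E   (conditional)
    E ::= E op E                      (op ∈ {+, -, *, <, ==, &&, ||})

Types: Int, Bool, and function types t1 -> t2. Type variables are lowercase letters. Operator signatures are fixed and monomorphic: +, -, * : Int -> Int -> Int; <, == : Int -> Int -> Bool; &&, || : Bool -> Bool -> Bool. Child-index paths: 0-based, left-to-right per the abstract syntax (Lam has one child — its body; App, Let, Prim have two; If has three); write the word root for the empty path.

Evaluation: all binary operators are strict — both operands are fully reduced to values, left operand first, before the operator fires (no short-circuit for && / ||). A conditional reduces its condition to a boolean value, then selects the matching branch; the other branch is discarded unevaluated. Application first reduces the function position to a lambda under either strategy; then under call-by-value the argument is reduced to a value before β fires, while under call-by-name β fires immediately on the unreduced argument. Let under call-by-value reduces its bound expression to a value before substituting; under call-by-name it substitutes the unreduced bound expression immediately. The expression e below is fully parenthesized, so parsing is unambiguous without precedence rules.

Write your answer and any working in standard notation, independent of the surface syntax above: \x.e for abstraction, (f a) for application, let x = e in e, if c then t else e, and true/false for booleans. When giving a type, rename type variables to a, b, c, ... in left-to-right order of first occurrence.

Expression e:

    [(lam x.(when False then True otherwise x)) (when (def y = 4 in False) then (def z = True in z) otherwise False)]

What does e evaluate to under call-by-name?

Answer: false

Derivation:
step 0: ((\x.(if false then true else x)) (if (let y = 4 in false) then (let z = true in z) else false))
step 1: [beta@root] (if false then true else (if (let y = 4 in false) then (let z = true in z) else false))
step 2: [if@root] (if (let y = 4 in false) then (let z = true in z) else false)
step 3: [let@0] (if false then (let z = true in z) else false)
step 4: [if@root] false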